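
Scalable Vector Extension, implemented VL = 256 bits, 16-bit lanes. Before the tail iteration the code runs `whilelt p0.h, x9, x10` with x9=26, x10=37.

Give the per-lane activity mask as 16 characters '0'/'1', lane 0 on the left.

predicate = 1111111111100000

256-bit reg / 16-bit elem → 16 lanes
whilelt: lane j active iff 26+j < 37 → j < 11 → 11 active
bits (lane 0 leftmost): 1111111111100000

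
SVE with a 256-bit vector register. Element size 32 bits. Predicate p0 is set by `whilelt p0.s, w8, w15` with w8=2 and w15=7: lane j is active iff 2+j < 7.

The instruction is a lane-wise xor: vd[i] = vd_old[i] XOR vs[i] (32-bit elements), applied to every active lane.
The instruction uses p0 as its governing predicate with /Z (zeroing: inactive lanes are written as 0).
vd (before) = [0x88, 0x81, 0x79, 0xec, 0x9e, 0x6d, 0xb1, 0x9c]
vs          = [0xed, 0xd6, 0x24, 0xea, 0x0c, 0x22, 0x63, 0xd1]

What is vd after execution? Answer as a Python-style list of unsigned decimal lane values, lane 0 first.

vd = [101, 87, 93, 6, 146, 0, 0, 0]

register lanes = 256/32 = 8
active while 2+j < 7, i.e. j ∈ [0,5) capped at 8 ⇒ 5
lane  0: xor(0x88,0xed) ⇒ 0x65
lane  1: xor(0x81,0xd6) ⇒ 0x57
lane  2: xor(0x79,0x24) ⇒ 0x5d
lane  3: xor(0xec,0xea) ⇒ 0x06
lane  4: xor(0x9e,0x0c) ⇒ 0x92
lane  5: tail/zero ⇒ 0x00
lane  6: tail/zero ⇒ 0x00
lane  7: tail/zero ⇒ 0x00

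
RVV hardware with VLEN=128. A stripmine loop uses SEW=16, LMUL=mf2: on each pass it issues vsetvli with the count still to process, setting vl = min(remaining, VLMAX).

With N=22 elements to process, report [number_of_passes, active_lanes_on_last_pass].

[iterations, last_vl] = [6, 2]

lanes per group: 128·1/2/16 = 4
22 elements at 4/iter → 6 passes, remainder 2 on the last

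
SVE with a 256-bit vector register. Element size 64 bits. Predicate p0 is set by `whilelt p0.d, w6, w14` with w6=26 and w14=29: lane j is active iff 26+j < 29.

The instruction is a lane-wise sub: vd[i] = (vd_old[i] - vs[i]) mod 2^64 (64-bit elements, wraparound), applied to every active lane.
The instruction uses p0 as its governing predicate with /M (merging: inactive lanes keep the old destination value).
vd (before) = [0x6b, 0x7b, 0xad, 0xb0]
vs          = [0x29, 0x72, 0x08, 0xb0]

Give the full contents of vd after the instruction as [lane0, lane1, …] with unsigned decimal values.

vd = [66, 9, 165, 176]

register lanes = 256/64 = 4
whilelt: lane j active iff 26+j < 29 → j < 3 → 3 active
[0] sub(0x6b,0x29) = 0x42
[1] sub(0x7b,0x72) = 0x09
[2] sub(0xad,0x08) = 0xa5
[3] tail/keep = 0xb0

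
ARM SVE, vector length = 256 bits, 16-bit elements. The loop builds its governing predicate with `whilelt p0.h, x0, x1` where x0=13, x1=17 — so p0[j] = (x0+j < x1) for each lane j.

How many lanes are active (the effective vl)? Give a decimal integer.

vl = 4

lane count: 256 div 16 = 16
active while 13+j < 17, i.e. j ∈ [0,4) capped at 16 ⇒ 4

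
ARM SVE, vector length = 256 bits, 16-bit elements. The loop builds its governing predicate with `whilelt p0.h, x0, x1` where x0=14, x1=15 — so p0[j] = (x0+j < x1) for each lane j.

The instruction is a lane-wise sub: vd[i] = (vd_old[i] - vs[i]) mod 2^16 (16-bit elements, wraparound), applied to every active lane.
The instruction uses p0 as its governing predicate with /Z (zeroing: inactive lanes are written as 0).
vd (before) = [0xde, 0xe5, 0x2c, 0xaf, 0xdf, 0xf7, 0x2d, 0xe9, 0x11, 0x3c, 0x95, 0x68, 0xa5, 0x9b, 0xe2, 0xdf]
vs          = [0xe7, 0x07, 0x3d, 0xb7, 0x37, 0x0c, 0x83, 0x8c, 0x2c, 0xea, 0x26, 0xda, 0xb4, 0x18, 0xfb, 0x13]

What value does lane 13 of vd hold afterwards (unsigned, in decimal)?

vd[13] = 0

register lanes = 256/16 = 16
p0[j] = (14+j < 15); true for j=0..0 → 1 lanes set
lane  0: sub(0xde,0xe7) ⇒ 0xfff7
lane  1: tail/zero ⇒ 0x00
lane  2: tail/zero ⇒ 0x00
lane  3: tail/zero ⇒ 0x00
lane  4: tail/zero ⇒ 0x00
lane  5: tail/zero ⇒ 0x00
lane  6: tail/zero ⇒ 0x00
lane  7: tail/zero ⇒ 0x00
lane  8: tail/zero ⇒ 0x00
lane  9: tail/zero ⇒ 0x00
lane 10: tail/zero ⇒ 0x00
lane 11: tail/zero ⇒ 0x00
lane 12: tail/zero ⇒ 0x00
lane 13: tail/zero ⇒ 0x00
lane 14: tail/zero ⇒ 0x00
lane 15: tail/zero ⇒ 0x00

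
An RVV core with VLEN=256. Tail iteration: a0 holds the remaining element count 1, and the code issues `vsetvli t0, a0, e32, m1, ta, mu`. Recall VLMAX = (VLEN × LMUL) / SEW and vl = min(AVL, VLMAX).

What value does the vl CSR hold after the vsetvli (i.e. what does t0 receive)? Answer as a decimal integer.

lanes per group: 256·1/32 = 8
vl = min(AVL, VLMAX) = min(1, 8) = 1

vl = 1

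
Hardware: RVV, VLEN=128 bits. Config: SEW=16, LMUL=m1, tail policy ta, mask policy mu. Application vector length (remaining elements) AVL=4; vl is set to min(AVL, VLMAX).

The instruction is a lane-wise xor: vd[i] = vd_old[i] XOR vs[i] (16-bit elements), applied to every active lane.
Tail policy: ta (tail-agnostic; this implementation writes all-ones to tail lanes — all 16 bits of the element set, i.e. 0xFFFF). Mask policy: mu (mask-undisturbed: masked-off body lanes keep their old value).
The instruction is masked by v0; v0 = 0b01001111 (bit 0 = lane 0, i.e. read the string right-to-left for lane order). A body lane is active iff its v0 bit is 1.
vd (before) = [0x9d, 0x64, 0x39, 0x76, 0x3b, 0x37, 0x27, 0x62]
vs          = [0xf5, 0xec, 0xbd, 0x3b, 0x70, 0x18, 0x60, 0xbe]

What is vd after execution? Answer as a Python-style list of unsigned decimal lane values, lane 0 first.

vd = [104, 136, 132, 77, 65535, 65535, 65535, 65535]

VLMAX = (128 × 1) / 16 = 8 lanes
AVL=4 ≤ VLMAX=8, so vl = 4
lane  0: xor(0x9d,0xf5) ⇒ 0x68
lane  1: xor(0x64,0xec) ⇒ 0x88
lane  2: xor(0x39,0xbd) ⇒ 0x84
lane  3: xor(0x76,0x3b) ⇒ 0x4d
lane  4: tail/ones ⇒ 0xffff
lane  5: tail/ones ⇒ 0xffff
lane  6: tail/ones ⇒ 0xffff
lane  7: tail/ones ⇒ 0xffff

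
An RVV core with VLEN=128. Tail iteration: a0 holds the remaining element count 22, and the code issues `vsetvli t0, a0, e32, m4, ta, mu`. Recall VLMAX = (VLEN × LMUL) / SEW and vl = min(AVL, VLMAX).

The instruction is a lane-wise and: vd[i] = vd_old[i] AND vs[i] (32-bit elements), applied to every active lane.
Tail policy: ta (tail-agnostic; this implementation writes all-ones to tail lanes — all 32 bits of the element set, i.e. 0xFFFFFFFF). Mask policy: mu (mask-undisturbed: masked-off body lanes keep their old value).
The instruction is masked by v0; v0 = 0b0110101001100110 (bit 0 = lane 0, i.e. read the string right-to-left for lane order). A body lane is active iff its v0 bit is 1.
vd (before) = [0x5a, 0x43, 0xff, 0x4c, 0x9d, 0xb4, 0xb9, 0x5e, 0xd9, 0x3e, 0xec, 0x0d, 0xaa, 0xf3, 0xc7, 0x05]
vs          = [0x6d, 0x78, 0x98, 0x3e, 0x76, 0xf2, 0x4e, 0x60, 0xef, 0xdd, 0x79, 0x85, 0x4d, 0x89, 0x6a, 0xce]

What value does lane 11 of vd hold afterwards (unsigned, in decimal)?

vd[11] = 5

VLMAX = (128 × 4) / 32 = 16 lanes
vl ← min(22, 16) = 16
vd[0] mask-off/keep -> 0x5a
vd[1] and(0x43,0x78) -> 0x40
vd[2] and(0xff,0x98) -> 0x98
vd[3] mask-off/keep -> 0x4c
vd[4] mask-off/keep -> 0x9d
vd[5] and(0xb4,0xf2) -> 0xb0
vd[6] and(0xb9,0x4e) -> 0x08
vd[7] mask-off/keep -> 0x5e
vd[8] mask-off/keep -> 0xd9
vd[9] and(0x3e,0xdd) -> 0x1c
vd[10] mask-off/keep -> 0xec
vd[11] and(0x0d,0x85) -> 0x05
vd[12] mask-off/keep -> 0xaa
vd[13] and(0xf3,0x89) -> 0x81
vd[14] and(0xc7,0x6a) -> 0x42
vd[15] mask-off/keep -> 0x05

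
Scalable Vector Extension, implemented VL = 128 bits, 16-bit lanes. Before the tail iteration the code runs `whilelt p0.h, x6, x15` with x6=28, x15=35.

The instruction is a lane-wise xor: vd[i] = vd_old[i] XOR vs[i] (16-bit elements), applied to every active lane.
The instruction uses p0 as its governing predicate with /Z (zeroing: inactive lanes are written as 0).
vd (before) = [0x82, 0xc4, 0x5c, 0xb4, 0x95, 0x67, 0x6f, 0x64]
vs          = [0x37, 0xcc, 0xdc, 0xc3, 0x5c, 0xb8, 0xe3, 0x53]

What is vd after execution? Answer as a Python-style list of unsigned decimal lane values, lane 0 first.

128-bit reg / 16-bit elem → 8 lanes
p0[j] = (28+j < 35); true for j=0..6 → 7 lanes set
  i=0: xor(0x82,0x37) → 181
  i=1: xor(0xc4,0xcc) → 8
  i=2: xor(0x5c,0xdc) → 128
  i=3: xor(0xb4,0xc3) → 119
  i=4: xor(0x95,0x5c) → 201
  i=5: xor(0x67,0xb8) → 223
  i=6: xor(0x6f,0xe3) → 140
  i=7: tail/zero → 0

vd = [181, 8, 128, 119, 201, 223, 140, 0]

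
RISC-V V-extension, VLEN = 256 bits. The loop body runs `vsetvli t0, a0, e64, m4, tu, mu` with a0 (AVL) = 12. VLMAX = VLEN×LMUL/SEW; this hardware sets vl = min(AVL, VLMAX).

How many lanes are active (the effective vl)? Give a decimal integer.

vl = 12

VLMAX = (256 × 4) / 64 = 16 lanes
vl ← min(12, 16) = 12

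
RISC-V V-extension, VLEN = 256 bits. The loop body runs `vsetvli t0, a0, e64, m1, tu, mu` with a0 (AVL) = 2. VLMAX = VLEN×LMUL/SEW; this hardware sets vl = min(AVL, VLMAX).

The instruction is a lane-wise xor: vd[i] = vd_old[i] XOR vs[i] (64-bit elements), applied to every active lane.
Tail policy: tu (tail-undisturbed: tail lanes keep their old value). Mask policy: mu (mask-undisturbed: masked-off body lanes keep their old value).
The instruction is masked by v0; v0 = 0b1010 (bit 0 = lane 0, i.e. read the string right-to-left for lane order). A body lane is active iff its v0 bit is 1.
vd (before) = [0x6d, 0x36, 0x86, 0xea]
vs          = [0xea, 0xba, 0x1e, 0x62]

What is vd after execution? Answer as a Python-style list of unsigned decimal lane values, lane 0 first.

VLMAX = VLEN×LMUL/SEW = 256×1/64 = 4
vl ← min(2, 4) = 2
  i=0: mask-off/keep → 109
  i=1: xor(0x36,0xba) → 140
  i=2: tail/keep → 134
  i=3: tail/keep → 234

vd = [109, 140, 134, 234]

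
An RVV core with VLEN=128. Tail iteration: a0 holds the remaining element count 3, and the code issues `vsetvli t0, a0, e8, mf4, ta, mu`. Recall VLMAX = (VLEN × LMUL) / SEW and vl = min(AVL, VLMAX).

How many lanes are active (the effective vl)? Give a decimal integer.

VLMAX = VLEN×LMUL/SEW = 128×1/4/8 = 4
AVL=3 ≤ VLMAX=4, so vl = 3

vl = 3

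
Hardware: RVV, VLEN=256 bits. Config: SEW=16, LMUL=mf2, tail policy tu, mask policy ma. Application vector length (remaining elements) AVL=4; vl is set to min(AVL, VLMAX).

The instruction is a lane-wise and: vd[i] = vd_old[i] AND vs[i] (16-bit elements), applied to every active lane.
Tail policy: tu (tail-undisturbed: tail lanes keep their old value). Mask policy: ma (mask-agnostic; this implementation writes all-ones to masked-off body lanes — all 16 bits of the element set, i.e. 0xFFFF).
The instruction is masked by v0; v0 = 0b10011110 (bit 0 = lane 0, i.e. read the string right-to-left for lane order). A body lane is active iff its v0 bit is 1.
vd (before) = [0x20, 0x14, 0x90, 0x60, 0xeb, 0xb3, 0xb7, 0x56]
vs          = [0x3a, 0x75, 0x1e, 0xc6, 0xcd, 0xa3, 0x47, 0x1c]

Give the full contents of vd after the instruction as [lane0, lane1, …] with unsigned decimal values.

lanes per group: 256·1/2/16 = 8
AVL=4 ≤ VLMAX=8, so vl = 4
[0] mask-off/ones = 0xffff
[1] and(0x14,0x75) = 0x14
[2] and(0x90,0x1e) = 0x10
[3] and(0x60,0xc6) = 0x40
[4] tail/keep = 0xeb
[5] tail/keep = 0xb3
[6] tail/keep = 0xb7
[7] tail/keep = 0x56

vd = [65535, 20, 16, 64, 235, 179, 183, 86]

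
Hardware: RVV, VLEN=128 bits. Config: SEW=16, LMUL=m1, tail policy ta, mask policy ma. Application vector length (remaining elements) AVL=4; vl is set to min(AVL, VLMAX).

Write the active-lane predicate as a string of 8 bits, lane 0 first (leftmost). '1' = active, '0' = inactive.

predicate = 11110000

lanes per group: 128·1/16 = 8
vl ← min(4, 8) = 4
bits (lane 0 leftmost): 11110000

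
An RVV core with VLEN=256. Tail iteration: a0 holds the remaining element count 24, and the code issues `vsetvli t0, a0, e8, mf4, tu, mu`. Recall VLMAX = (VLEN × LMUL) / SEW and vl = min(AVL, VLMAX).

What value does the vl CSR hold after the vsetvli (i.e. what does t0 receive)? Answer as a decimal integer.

VLMAX = (256 × 1/4) / 8 = 8 lanes
vl = min(AVL, VLMAX) = min(24, 8) = 8

vl = 8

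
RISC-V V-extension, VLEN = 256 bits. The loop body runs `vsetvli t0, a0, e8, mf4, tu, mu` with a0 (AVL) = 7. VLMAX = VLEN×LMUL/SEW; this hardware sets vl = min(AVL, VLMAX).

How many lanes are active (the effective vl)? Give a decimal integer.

vl = 7

VLMAX = VLEN×LMUL/SEW = 256×1/4/8 = 8
vl ← min(7, 8) = 7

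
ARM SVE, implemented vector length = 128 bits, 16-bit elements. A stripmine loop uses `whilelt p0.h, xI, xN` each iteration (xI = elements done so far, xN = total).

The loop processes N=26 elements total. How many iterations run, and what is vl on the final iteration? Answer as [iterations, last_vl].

128-bit reg / 16-bit elem → 8 lanes
iterations = ceil(26/8) = 4; final-pass vl = 2

[iterations, last_vl] = [4, 2]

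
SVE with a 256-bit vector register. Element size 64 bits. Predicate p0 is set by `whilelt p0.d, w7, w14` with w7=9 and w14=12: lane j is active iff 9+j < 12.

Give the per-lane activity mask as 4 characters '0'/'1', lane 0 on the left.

register lanes = 256/64 = 4
active while 9+j < 12, i.e. j ∈ [0,3) capped at 4 ⇒ 3
bits (lane 0 leftmost): 1110

predicate = 1110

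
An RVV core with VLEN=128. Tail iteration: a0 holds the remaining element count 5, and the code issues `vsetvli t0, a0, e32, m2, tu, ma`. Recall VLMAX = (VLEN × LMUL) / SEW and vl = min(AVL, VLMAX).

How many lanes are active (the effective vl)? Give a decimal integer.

vl = 5

VLMAX = VLEN×LMUL/SEW = 128×2/32 = 8
vl ← min(5, 8) = 5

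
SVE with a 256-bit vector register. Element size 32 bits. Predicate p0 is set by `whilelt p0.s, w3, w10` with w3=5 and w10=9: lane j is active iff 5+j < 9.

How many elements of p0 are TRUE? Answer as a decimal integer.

vl = 4

register lanes = 256/32 = 8
whilelt: lane j active iff 5+j < 9 → j < 4 → 4 active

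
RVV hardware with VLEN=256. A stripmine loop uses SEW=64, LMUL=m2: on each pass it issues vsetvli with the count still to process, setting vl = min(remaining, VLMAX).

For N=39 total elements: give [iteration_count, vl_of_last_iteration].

[iterations, last_vl] = [5, 7]

VLMAX = (256 × 2) / 64 = 8 lanes
N=39: ⌈39/8⌉ = 5 iters; last vl = 39 − 4×8 = 7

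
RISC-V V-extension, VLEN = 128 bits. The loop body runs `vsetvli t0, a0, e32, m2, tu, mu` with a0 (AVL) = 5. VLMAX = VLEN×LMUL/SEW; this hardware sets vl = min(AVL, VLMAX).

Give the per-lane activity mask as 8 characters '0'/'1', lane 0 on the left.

lanes per group: 128·2/32 = 8
vl ← min(5, 8) = 5
bits (lane 0 leftmost): 11111000

predicate = 11111000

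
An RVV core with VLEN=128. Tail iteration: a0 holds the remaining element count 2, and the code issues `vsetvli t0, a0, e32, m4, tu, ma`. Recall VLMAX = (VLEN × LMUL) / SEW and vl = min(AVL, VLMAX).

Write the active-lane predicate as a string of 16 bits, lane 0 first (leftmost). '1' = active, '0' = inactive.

predicate = 1100000000000000

VLMAX = (128 × 4) / 32 = 16 lanes
vl ← min(2, 16) = 2
bits (lane 0 leftmost): 1100000000000000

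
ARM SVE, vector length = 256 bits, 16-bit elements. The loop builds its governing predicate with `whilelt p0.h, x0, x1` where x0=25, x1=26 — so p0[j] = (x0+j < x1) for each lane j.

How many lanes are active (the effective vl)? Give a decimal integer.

vl = 1

lane count: 256 div 16 = 16
whilelt: lane j active iff 25+j < 26 → j < 1 → 1 active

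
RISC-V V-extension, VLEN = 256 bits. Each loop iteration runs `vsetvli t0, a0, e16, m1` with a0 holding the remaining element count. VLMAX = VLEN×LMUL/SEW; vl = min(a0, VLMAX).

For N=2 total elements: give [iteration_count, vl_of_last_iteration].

VLMAX = (256 × 1) / 16 = 16 lanes
2 elements at 16/iter → 1 passes, remainder 2 on the last

[iterations, last_vl] = [1, 2]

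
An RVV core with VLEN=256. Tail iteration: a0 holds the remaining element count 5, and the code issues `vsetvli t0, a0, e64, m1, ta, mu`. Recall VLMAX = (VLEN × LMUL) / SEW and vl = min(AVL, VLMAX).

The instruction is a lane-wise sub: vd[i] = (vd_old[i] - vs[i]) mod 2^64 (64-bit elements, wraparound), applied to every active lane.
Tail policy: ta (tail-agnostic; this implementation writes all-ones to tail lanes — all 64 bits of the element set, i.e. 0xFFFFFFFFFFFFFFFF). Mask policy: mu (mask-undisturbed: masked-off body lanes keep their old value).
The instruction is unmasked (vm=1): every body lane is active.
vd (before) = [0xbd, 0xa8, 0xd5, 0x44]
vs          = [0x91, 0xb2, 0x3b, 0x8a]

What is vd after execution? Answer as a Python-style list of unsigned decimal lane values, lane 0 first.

VLMAX = VLEN×LMUL/SEW = 256×1/64 = 4
vl ← min(5, 4) = 4
[0] sub(0xbd,0x91) = 0x2c
[1] sub(0xa8,0xb2) = 0xfffffffffffffff6
[2] sub(0xd5,0x3b) = 0x9a
[3] sub(0x44,0x8a) = 0xffffffffffffffba

vd = [44, 18446744073709551606, 154, 18446744073709551546]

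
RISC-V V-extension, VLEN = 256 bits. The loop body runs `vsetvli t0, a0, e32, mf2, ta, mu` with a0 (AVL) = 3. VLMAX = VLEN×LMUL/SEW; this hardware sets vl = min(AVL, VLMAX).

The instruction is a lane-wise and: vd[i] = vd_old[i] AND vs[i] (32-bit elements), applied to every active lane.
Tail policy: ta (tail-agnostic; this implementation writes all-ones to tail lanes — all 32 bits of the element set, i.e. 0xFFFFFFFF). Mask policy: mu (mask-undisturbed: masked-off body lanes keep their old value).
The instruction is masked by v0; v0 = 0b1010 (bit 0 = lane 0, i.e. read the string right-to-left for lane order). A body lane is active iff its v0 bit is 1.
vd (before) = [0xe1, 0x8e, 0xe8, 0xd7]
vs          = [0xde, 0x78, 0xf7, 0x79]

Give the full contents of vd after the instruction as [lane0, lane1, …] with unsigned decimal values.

VLMAX = VLEN×LMUL/SEW = 256×1/2/32 = 4
AVL=3 ≤ VLMAX=4, so vl = 3
vd[0] mask-off/keep -> 0xe1
vd[1] and(0x8e,0x78) -> 0x08
vd[2] mask-off/keep -> 0xe8
vd[3] tail/ones -> 0xffffffff

vd = [225, 8, 232, 4294967295]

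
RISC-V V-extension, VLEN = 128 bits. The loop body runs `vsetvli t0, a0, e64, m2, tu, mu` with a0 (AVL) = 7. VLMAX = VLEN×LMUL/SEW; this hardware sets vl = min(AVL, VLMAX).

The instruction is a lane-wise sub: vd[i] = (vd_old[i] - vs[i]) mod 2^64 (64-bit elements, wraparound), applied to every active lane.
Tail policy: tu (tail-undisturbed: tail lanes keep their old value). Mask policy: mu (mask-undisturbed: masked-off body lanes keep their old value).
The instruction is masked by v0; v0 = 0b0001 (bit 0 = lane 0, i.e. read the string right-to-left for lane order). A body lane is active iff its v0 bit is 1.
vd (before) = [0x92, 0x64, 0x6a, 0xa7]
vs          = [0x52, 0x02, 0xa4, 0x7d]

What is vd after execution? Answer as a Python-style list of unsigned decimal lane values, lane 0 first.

vd = [64, 100, 106, 167]

lanes per group: 128·2/64 = 4
vl ← min(7, 4) = 4
lane  0: sub(0x92,0x52) ⇒ 0x40
lane  1: mask-off/keep ⇒ 0x64
lane  2: mask-off/keep ⇒ 0x6a
lane  3: mask-off/keep ⇒ 0xa7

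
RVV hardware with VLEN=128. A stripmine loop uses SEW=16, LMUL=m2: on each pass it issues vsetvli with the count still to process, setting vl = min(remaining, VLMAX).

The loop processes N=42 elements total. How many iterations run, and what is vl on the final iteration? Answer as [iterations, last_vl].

VLMAX = VLEN×LMUL/SEW = 128×2/16 = 16
iterations = ceil(42/16) = 3; final-pass vl = 10

[iterations, last_vl] = [3, 10]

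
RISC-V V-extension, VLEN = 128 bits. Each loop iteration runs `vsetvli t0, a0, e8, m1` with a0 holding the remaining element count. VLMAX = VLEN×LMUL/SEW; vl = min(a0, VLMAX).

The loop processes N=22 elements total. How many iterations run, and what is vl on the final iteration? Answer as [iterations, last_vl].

VLMAX = VLEN×LMUL/SEW = 128×1/8 = 16
N=22: ⌈22/16⌉ = 2 iters; last vl = 22 − 1×16 = 6

[iterations, last_vl] = [2, 6]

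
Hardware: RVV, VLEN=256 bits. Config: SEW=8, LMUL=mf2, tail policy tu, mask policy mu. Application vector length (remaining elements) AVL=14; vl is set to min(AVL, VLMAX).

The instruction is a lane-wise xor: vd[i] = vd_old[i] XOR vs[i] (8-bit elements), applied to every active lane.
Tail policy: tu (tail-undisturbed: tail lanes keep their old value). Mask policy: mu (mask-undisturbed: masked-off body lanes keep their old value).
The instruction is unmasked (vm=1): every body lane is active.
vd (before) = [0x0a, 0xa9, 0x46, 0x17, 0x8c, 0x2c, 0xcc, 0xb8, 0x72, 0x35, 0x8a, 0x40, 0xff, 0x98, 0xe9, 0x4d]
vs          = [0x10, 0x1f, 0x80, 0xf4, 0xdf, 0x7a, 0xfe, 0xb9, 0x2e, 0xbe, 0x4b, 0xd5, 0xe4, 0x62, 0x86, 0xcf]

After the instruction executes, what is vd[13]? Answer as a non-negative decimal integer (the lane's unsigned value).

VLMAX = (256 × 1/2) / 8 = 16 lanes
AVL=14 ≤ VLMAX=16, so vl = 14
  i=0: xor(0x0a,0x10) → 26
  i=1: xor(0xa9,0x1f) → 182
  i=2: xor(0x46,0x80) → 198
  i=3: xor(0x17,0xf4) → 227
  i=4: xor(0x8c,0xdf) → 83
  i=5: xor(0x2c,0x7a) → 86
  i=6: xor(0xcc,0xfe) → 50
  i=7: xor(0xb8,0xb9) → 1
  i=8: xor(0x72,0x2e) → 92
  i=9: xor(0x35,0xbe) → 139
  i=10: xor(0x8a,0x4b) → 193
  i=11: xor(0x40,0xd5) → 149
  i=12: xor(0xff,0xe4) → 27
  i=13: xor(0x98,0x62) → 250
  i=14: tail/keep → 233
  i=15: tail/keep → 77

vd[13] = 250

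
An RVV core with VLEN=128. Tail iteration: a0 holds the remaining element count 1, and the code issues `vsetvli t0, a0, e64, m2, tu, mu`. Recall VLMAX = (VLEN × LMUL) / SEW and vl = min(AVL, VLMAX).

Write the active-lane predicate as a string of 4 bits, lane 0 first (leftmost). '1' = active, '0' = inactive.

predicate = 1000

VLMAX = VLEN×LMUL/SEW = 128×2/64 = 4
vl ← min(1, 4) = 1
bits (lane 0 leftmost): 1000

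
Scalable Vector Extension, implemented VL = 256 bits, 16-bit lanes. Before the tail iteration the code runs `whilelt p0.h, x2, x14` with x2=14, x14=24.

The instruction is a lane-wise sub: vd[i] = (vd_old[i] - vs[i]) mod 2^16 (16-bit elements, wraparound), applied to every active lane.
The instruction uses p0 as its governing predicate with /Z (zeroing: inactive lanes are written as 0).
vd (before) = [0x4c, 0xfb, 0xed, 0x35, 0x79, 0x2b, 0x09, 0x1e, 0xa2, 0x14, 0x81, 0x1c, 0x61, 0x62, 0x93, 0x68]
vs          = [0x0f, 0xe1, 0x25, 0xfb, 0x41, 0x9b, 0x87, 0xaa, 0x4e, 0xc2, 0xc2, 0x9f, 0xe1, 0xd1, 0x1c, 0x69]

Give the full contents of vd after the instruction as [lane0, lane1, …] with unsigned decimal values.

vd = [61, 26, 200, 65338, 56, 65424, 65410, 65396, 84, 65362, 0, 0, 0, 0, 0, 0]

register lanes = 256/16 = 16
whilelt: lane j active iff 14+j < 24 → j < 10 → 10 active
[0] sub(0x4c,0x0f) = 0x3d
[1] sub(0xfb,0xe1) = 0x1a
[2] sub(0xed,0x25) = 0xc8
[3] sub(0x35,0xfb) = 0xff3a
[4] sub(0x79,0x41) = 0x38
[5] sub(0x2b,0x9b) = 0xff90
[6] sub(0x09,0x87) = 0xff82
[7] sub(0x1e,0xaa) = 0xff74
[8] sub(0xa2,0x4e) = 0x54
[9] sub(0x14,0xc2) = 0xff52
[10] tail/zero = 0x00
[11] tail/zero = 0x00
[12] tail/zero = 0x00
[13] tail/zero = 0x00
[14] tail/zero = 0x00
[15] tail/zero = 0x00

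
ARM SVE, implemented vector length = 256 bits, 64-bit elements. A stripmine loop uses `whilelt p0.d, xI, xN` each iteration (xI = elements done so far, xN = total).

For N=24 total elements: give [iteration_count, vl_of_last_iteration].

256-bit reg / 64-bit elem → 4 lanes
24 elements at 4/iter → 6 passes, remainder 4 on the last

[iterations, last_vl] = [6, 4]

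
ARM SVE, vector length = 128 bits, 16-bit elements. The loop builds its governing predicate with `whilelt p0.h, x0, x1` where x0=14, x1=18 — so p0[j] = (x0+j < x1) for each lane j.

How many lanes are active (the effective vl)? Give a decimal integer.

128-bit reg / 16-bit elem → 8 lanes
whilelt: lane j active iff 14+j < 18 → j < 4 → 4 active

vl = 4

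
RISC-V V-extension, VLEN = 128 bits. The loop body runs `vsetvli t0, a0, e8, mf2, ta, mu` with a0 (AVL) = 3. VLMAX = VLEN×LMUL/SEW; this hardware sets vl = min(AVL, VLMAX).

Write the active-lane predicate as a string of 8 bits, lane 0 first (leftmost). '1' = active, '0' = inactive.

predicate = 11100000

lanes per group: 128·1/2/8 = 8
vl = min(AVL, VLMAX) = min(3, 8) = 3
bits (lane 0 leftmost): 11100000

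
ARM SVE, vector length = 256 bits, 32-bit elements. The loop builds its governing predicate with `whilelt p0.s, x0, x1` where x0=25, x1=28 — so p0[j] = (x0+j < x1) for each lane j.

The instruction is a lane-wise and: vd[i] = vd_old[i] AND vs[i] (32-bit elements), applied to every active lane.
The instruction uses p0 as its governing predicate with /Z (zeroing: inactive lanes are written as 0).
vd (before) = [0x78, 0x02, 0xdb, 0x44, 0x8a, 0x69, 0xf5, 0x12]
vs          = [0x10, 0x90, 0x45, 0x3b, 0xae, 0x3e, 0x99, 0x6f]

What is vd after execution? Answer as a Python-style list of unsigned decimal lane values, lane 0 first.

vd = [16, 0, 65, 0, 0, 0, 0, 0]

lane count: 256 div 32 = 8
active while 25+j < 28, i.e. j ∈ [0,3) capped at 8 ⇒ 3
[0] and(0x78,0x10) = 0x10
[1] and(0x02,0x90) = 0x00
[2] and(0xdb,0x45) = 0x41
[3] tail/zero = 0x00
[4] tail/zero = 0x00
[5] tail/zero = 0x00
[6] tail/zero = 0x00
[7] tail/zero = 0x00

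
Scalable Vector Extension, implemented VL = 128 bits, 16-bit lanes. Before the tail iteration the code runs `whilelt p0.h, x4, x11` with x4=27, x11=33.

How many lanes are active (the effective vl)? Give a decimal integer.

vl = 6

lane count: 128 div 16 = 8
p0[j] = (27+j < 33); true for j=0..5 → 6 lanes set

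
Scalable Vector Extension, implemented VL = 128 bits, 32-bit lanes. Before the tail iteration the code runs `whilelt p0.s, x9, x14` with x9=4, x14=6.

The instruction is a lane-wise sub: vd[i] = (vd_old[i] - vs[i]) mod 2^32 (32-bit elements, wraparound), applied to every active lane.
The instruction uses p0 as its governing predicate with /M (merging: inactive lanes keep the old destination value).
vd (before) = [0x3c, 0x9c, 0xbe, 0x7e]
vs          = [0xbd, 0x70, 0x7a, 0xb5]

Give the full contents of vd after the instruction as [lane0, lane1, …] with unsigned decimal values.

vd = [4294967167, 44, 190, 126]

lane count: 128 div 32 = 4
p0[j] = (4+j < 6); true for j=0..1 → 2 lanes set
vd[0] sub(0x3c,0xbd) -> 0xffffff7f
vd[1] sub(0x9c,0x70) -> 0x2c
vd[2] tail/keep -> 0xbe
vd[3] tail/keep -> 0x7e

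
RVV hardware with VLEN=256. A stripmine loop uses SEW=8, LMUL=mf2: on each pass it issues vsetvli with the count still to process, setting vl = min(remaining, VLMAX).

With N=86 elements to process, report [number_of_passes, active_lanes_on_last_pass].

lanes per group: 256·1/2/8 = 16
86 elements at 16/iter → 6 passes, remainder 6 on the last

[iterations, last_vl] = [6, 6]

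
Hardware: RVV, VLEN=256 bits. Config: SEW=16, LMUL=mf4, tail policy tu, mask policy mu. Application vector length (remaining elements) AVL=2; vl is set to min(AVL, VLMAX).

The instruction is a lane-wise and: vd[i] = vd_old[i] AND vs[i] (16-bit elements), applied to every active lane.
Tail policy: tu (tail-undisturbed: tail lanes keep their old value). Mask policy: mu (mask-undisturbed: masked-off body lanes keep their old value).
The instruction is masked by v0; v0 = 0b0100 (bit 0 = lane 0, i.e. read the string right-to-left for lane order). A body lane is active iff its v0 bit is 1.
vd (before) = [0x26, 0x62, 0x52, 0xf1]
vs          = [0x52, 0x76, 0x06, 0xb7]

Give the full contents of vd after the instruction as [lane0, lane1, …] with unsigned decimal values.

VLMAX = (256 × 1/4) / 16 = 4 lanes
AVL=2 ≤ VLMAX=4, so vl = 2
lane  0: mask-off/keep ⇒ 0x26
lane  1: mask-off/keep ⇒ 0x62
lane  2: tail/keep ⇒ 0x52
lane  3: tail/keep ⇒ 0xf1

vd = [38, 98, 82, 241]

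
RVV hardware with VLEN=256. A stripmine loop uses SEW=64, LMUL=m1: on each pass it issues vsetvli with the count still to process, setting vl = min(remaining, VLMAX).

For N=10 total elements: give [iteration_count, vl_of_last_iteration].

[iterations, last_vl] = [3, 2]

lanes per group: 256·1/64 = 4
10 elements at 4/iter → 3 passes, remainder 2 on the last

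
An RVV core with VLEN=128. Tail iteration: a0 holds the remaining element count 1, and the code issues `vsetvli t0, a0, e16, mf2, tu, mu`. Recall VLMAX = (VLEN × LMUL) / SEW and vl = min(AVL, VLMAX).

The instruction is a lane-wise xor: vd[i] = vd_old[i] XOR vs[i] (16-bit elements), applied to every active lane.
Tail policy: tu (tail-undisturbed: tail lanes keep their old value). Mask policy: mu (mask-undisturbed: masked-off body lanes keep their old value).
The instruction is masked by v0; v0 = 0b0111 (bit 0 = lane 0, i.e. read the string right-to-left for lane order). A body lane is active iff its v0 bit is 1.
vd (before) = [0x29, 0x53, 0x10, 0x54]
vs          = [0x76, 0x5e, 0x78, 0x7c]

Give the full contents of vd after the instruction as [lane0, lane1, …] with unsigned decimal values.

vd = [95, 83, 16, 84]

VLMAX = VLEN×LMUL/SEW = 128×1/2/16 = 4
vl ← min(1, 4) = 1
[0] xor(0x29,0x76) = 0x5f
[1] tail/keep = 0x53
[2] tail/keep = 0x10
[3] tail/keep = 0x54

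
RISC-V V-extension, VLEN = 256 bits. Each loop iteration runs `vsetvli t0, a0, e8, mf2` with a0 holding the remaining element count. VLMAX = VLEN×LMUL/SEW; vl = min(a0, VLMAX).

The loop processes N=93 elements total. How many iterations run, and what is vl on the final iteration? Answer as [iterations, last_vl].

lanes per group: 256·1/2/8 = 16
iterations = ceil(93/16) = 6; final-pass vl = 13

[iterations, last_vl] = [6, 13]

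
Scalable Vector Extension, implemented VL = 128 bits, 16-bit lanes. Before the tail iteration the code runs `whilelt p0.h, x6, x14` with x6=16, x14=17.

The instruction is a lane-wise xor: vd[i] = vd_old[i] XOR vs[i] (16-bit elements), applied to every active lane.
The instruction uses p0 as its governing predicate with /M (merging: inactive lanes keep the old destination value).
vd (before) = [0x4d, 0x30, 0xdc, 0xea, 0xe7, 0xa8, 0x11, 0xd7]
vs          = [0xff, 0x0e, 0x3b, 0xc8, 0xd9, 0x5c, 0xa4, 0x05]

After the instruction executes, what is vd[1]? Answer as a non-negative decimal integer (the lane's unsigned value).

128-bit reg / 16-bit elem → 8 lanes
active while 16+j < 17, i.e. j ∈ [0,1) capped at 8 ⇒ 1
vd[0] xor(0x4d,0xff) -> 0xb2
vd[1] tail/keep -> 0x30
vd[2] tail/keep -> 0xdc
vd[3] tail/keep -> 0xea
vd[4] tail/keep -> 0xe7
vd[5] tail/keep -> 0xa8
vd[6] tail/keep -> 0x11
vd[7] tail/keep -> 0xd7

vd[1] = 48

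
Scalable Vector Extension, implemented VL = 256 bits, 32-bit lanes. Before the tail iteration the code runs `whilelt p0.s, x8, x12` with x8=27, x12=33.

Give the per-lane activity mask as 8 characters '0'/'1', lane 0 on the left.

register lanes = 256/32 = 8
p0[j] = (27+j < 33); true for j=0..5 → 6 lanes set
bits (lane 0 leftmost): 11111100

predicate = 11111100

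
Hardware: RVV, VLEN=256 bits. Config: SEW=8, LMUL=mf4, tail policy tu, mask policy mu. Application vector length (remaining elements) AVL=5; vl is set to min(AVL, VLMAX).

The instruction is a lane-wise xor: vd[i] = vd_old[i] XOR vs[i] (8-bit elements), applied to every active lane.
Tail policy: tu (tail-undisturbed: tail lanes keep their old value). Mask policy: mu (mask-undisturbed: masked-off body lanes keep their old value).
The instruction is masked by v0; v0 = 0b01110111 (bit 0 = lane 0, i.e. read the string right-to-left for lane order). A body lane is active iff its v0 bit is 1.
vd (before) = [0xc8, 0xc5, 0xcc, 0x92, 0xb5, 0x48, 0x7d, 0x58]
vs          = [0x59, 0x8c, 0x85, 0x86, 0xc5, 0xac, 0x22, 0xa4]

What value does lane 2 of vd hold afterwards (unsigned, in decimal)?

VLMAX = VLEN×LMUL/SEW = 256×1/4/8 = 8
vl = min(AVL, VLMAX) = min(5, 8) = 5
vd[0] xor(0xc8,0x59) -> 0x91
vd[1] xor(0xc5,0x8c) -> 0x49
vd[2] xor(0xcc,0x85) -> 0x49
vd[3] mask-off/keep -> 0x92
vd[4] xor(0xb5,0xc5) -> 0x70
vd[5] tail/keep -> 0x48
vd[6] tail/keep -> 0x7d
vd[7] tail/keep -> 0x58

vd[2] = 73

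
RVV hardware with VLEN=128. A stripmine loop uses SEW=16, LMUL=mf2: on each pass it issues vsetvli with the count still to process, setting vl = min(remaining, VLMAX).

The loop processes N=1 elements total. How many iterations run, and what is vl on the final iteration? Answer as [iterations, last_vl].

[iterations, last_vl] = [1, 1]

VLMAX = (128 × 1/2) / 16 = 4 lanes
1 elements at 4/iter → 1 passes, remainder 1 on the last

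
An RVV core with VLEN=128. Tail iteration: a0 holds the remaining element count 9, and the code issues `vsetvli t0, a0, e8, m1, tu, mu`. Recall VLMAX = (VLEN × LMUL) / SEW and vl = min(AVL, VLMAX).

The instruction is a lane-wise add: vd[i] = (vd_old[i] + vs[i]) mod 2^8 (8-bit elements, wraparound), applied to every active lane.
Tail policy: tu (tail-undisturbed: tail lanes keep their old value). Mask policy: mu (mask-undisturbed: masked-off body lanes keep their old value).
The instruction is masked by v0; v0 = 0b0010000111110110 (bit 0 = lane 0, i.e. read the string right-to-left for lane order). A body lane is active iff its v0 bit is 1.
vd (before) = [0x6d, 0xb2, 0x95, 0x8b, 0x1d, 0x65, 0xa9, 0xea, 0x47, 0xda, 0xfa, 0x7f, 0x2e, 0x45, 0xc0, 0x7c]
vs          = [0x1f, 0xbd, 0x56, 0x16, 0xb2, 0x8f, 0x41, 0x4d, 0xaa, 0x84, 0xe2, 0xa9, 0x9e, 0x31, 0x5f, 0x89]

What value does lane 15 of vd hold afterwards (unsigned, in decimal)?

vd[15] = 124

lanes per group: 128·1/8 = 16
vl = min(AVL, VLMAX) = min(9, 16) = 9
vd[0] mask-off/keep -> 0x6d
vd[1] add(0xb2,0xbd) -> 0x6f
vd[2] add(0x95,0x56) -> 0xeb
vd[3] mask-off/keep -> 0x8b
vd[4] add(0x1d,0xb2) -> 0xcf
vd[5] add(0x65,0x8f) -> 0xf4
vd[6] add(0xa9,0x41) -> 0xea
vd[7] add(0xea,0x4d) -> 0x37
vd[8] add(0x47,0xaa) -> 0xf1
vd[9] tail/keep -> 0xda
vd[10] tail/keep -> 0xfa
vd[11] tail/keep -> 0x7f
vd[12] tail/keep -> 0x2e
vd[13] tail/keep -> 0x45
vd[14] tail/keep -> 0xc0
vd[15] tail/keep -> 0x7c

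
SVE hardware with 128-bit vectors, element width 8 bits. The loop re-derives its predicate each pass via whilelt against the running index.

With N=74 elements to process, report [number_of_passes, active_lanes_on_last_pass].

lane count: 128 div 8 = 16
74 elements at 16/iter → 5 passes, remainder 10 on the last

[iterations, last_vl] = [5, 10]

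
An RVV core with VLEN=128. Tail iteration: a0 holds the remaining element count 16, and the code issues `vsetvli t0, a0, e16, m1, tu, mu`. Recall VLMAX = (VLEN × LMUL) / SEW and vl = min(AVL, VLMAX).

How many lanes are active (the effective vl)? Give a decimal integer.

vl = 8

VLMAX = VLEN×LMUL/SEW = 128×1/16 = 8
vl = min(AVL, VLMAX) = min(16, 8) = 8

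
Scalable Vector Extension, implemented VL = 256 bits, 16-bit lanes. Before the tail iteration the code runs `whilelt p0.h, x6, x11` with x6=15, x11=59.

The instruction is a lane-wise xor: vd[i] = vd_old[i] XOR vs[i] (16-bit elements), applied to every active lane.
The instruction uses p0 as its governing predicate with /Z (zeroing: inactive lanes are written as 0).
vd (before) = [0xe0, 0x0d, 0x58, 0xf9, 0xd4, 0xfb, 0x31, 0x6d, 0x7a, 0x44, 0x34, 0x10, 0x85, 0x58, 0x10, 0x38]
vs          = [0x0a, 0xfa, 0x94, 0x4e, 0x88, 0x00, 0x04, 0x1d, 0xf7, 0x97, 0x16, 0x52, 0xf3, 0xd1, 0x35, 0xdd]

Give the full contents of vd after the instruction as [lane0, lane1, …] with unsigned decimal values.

vd = [234, 247, 204, 183, 92, 251, 53, 112, 141, 211, 34, 66, 118, 137, 37, 229]

256-bit reg / 16-bit elem → 16 lanes
whilelt: lane j active iff 15+j < 59 → j < 44 → 16 active
lane  0: xor(0xe0,0x0a) ⇒ 0xea
lane  1: xor(0x0d,0xfa) ⇒ 0xf7
lane  2: xor(0x58,0x94) ⇒ 0xcc
lane  3: xor(0xf9,0x4e) ⇒ 0xb7
lane  4: xor(0xd4,0x88) ⇒ 0x5c
lane  5: xor(0xfb,0x00) ⇒ 0xfb
lane  6: xor(0x31,0x04) ⇒ 0x35
lane  7: xor(0x6d,0x1d) ⇒ 0x70
lane  8: xor(0x7a,0xf7) ⇒ 0x8d
lane  9: xor(0x44,0x97) ⇒ 0xd3
lane 10: xor(0x34,0x16) ⇒ 0x22
lane 11: xor(0x10,0x52) ⇒ 0x42
lane 12: xor(0x85,0xf3) ⇒ 0x76
lane 13: xor(0x58,0xd1) ⇒ 0x89
lane 14: xor(0x10,0x35) ⇒ 0x25
lane 15: xor(0x38,0xdd) ⇒ 0xe5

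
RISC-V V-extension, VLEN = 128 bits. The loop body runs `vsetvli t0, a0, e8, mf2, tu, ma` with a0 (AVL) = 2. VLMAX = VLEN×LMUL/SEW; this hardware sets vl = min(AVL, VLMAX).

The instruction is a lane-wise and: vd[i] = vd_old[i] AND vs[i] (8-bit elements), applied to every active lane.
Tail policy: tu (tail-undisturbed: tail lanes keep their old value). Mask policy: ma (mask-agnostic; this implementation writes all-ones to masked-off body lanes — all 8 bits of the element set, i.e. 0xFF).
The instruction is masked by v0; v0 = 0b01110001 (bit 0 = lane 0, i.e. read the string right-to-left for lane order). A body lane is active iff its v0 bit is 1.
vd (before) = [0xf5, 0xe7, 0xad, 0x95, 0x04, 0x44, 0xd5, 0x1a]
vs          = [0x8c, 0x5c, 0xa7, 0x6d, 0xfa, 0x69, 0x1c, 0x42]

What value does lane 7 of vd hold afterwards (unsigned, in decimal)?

lanes per group: 128·1/2/8 = 8
AVL=2 ≤ VLMAX=8, so vl = 2
lane  0: and(0xf5,0x8c) ⇒ 0x84
lane  1: mask-off/ones ⇒ 0xff
lane  2: tail/keep ⇒ 0xad
lane  3: tail/keep ⇒ 0x95
lane  4: tail/keep ⇒ 0x04
lane  5: tail/keep ⇒ 0x44
lane  6: tail/keep ⇒ 0xd5
lane  7: tail/keep ⇒ 0x1a

vd[7] = 26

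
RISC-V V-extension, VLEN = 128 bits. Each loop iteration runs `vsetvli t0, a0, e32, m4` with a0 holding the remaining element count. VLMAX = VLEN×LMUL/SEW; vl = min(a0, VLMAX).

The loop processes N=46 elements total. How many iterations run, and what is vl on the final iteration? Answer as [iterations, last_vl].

[iterations, last_vl] = [3, 14]

lanes per group: 128·4/32 = 16
46 elements at 16/iter → 3 passes, remainder 14 on the last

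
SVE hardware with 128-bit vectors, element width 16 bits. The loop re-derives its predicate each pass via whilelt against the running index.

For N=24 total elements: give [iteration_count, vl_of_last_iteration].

[iterations, last_vl] = [3, 8]

register lanes = 128/16 = 8
iterations = ceil(24/8) = 3; final-pass vl = 8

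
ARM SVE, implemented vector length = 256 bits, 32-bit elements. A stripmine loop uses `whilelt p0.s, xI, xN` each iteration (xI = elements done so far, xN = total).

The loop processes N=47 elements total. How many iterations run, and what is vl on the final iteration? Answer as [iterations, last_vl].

[iterations, last_vl] = [6, 7]

register lanes = 256/32 = 8
iterations = ceil(47/8) = 6; final-pass vl = 7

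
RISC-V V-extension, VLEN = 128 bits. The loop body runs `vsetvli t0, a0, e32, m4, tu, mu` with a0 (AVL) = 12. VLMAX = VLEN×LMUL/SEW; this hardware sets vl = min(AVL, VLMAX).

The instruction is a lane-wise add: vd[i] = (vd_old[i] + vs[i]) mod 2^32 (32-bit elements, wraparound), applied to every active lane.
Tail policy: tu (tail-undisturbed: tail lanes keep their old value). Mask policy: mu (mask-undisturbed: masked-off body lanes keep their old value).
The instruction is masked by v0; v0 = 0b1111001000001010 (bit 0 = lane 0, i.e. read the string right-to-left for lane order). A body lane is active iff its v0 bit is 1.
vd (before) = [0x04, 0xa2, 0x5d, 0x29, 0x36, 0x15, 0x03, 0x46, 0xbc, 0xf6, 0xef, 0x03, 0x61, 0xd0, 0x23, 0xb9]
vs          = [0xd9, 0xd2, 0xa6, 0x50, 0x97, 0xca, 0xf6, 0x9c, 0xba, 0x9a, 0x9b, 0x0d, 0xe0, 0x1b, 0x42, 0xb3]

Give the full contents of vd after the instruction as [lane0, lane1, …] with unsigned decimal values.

vd = [4, 372, 93, 121, 54, 21, 3, 70, 188, 400, 239, 3, 97, 208, 35, 185]

lanes per group: 128·4/32 = 16
AVL=12 ≤ VLMAX=16, so vl = 12
lane  0: mask-off/keep ⇒ 0x04
lane  1: add(0xa2,0xd2) ⇒ 0x174
lane  2: mask-off/keep ⇒ 0x5d
lane  3: add(0x29,0x50) ⇒ 0x79
lane  4: mask-off/keep ⇒ 0x36
lane  5: mask-off/keep ⇒ 0x15
lane  6: mask-off/keep ⇒ 0x03
lane  7: mask-off/keep ⇒ 0x46
lane  8: mask-off/keep ⇒ 0xbc
lane  9: add(0xf6,0x9a) ⇒ 0x190
lane 10: mask-off/keep ⇒ 0xef
lane 11: mask-off/keep ⇒ 0x03
lane 12: tail/keep ⇒ 0x61
lane 13: tail/keep ⇒ 0xd0
lane 14: tail/keep ⇒ 0x23
lane 15: tail/keep ⇒ 0xb9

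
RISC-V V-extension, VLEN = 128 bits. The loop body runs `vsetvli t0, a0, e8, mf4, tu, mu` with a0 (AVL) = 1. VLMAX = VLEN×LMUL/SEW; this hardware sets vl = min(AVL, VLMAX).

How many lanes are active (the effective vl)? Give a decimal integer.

vl = 1

VLMAX = (128 × 1/4) / 8 = 4 lanes
vl ← min(1, 4) = 1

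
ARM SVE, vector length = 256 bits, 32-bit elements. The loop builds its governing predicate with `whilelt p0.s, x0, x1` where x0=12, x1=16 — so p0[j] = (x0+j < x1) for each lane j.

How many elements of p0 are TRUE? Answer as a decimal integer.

vl = 4

register lanes = 256/32 = 8
active while 12+j < 16, i.e. j ∈ [0,4) capped at 8 ⇒ 4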